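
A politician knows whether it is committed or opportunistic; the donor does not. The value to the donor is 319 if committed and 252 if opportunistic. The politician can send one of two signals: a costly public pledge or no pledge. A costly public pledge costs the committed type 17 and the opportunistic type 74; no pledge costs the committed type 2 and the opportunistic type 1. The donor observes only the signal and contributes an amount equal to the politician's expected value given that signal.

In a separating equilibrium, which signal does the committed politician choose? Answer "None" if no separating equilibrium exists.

Try committed → pledge, opportunistic → no pledge:
  Under separation the donor infers type exactly: pledge → committed (pays 319), no pledge → opportunistic (pays 252).
  Committed: pledge gives 319 − 17 = 302; no pledge gives 252 − 2 = 250. No deviation. ✓
  Opportunistic: no pledge gives 252 − 1 = 251; pledge gives 319 − 74 = 245. No deviation. ✓
Both hold — the committed type sends pledge.

pledge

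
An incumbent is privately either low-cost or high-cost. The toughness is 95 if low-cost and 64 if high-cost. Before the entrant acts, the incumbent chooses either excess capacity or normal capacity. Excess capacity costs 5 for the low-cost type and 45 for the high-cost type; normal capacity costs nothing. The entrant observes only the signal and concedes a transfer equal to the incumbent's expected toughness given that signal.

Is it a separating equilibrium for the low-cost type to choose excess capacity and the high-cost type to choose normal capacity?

Yes

Under separation the entrant infers type exactly: excess capacity → low-cost (pays 95), normal capacity → high-cost (pays 64).
Low-cost: excess capacity gives 95 − 5 = 90; normal capacity gives 64 − 0 = 64. No deviation. ✓
High-cost: normal capacity gives 64 − 0 = 64; excess capacity gives 95 − 45 = 50. No deviation. ✓
Neither type gains from mimicking the other.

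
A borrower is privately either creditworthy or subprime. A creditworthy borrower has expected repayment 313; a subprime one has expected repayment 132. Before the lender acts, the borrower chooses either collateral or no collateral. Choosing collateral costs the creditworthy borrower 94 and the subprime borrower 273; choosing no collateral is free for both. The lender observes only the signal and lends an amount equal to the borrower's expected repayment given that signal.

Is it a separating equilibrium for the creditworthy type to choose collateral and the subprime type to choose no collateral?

Yes

Under separation the lender infers type exactly: collateral → creditworthy (pays 313), no collateral → subprime (pays 132).
Creditworthy: collateral gives 313 − 94 = 219; no collateral gives 132 − 0 = 132. No deviation. ✓
Subprime: no collateral gives 132 − 0 = 132; collateral gives 313 − 273 = 40. No deviation. ✓
Neither type gains from mimicking the other.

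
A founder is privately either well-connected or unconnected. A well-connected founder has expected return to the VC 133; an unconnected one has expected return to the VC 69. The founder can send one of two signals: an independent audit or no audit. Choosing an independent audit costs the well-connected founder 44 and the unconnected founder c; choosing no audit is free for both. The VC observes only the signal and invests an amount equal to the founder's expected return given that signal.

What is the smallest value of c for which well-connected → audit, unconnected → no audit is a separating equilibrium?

Under separation: audit → well-connected (pays 133); no audit → unconnected (pays 69).
Well-connected: 133 − 44 = 89 ≥ 69 − 0 = 69. Holds regardless of c. ✓
Unconnected: 69 − 0 ≥ 133 − c, so c ≥ 133 − 69 = 64.

64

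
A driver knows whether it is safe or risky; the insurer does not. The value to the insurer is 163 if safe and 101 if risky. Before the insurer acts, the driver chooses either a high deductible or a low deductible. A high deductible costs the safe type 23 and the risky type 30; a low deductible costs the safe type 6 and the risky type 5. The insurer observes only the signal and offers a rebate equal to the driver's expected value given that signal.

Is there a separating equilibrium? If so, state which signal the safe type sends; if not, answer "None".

Try safe → high deductible, risky → low deductible:
  Under separation the insurer infers type exactly: high deductible → safe (pays 163), low deductible → risky (pays 101).
  Safe: high deductible gives 163 − 23 = 140; low deductible gives 101 − 6 = 95. No deviation. ✓
  Risky: low deductible gives 101 − 5 = 96; high deductible gives 163 − 30 = 133. Would deviate. ✗
Try safe → low deductible, risky → high deductible:
  Under separation the insurer infers type exactly: low deductible → safe (pays 163), high deductible → risky (pays 101).
  Safe: low deductible gives 163 − 6 = 157; high deductible gives 101 − 23 = 78. No deviation. ✓
  Risky: high deductible gives 101 − 30 = 71; low deductible gives 163 − 5 = 158. Would deviate. ✗
Neither assignment is incentive-compatible.

None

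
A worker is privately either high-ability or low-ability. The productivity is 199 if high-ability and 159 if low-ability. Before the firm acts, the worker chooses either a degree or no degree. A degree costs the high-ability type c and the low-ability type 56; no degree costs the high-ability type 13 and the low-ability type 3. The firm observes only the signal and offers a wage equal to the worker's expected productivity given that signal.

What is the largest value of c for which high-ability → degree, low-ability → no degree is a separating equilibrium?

Under separation: degree → high-ability (pays 199); no degree → low-ability (pays 159).
Low-ability: 159 − 3 = 156 ≥ 199 − 56 = 143. Holds regardless of c. ✓
High-ability: 199 − c ≥ 159 − 13, so c ≤ 199 − 146 = 53.

53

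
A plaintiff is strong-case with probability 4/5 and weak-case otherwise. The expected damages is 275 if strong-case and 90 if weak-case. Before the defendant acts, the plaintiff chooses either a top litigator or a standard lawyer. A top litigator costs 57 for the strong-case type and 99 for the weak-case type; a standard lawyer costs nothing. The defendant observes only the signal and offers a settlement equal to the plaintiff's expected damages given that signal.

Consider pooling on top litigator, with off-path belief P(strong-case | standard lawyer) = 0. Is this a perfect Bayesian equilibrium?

Yes

At the pooled signal (top litigator) the defendant holds the prior 4/5 and pays 4/5·275 + 1/5·90 = 238. Off-path (standard lawyer) belief 0 gives 0·275 + 1·90 = 90.
Strong-case: top litigator gives 238 − 57 = 181; standard lawyer gives 90 − 0 = 90. Stays. ✓
Weak-case: top litigator gives 238 − 99 = 139; standard lawyer gives 90 − 0 = 90. Stays. ✓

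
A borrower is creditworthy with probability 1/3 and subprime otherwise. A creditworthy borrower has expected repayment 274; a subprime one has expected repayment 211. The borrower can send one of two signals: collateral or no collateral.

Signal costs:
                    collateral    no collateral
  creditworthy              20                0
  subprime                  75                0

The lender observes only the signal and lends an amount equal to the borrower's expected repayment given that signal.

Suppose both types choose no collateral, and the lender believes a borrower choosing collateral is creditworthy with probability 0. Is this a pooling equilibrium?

On the equilibrium path (no collateral) the lender holds the prior 1/3 and pays 1/3·274 + 2/3·211 = 232. Off-path (collateral) belief 0 gives 0·274 + 1·211 = 211.
Creditworthy: no collateral gives 232 − 0 = 232; collateral gives 211 − 20 = 191. Stays. ✓
Subprime: no collateral gives 232 − 0 = 232; collateral gives 211 − 75 = 136. Stays. ✓
Beliefs are Bayes-consistent on-path and both types best-respond.

Yes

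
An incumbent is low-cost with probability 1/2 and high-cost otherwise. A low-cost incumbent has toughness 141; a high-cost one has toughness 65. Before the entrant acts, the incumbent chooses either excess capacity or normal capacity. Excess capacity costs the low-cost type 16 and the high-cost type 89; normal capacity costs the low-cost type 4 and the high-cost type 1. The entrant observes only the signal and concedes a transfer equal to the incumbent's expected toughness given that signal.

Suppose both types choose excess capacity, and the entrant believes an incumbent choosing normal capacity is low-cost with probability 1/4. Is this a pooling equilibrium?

At the pooled signal (excess capacity) the entrant holds the prior 1/2 and pays 1/2·141 + 1/2·65 = 103. Off-path (normal capacity) belief 1/4 gives 1/4·141 + 3/4·65 = 84.
Low-cost: excess capacity gives 103 − 16 = 87; normal capacity gives 84 − 4 = 80. Stays. ✓
High-cost: excess capacity gives 103 − 89 = 14; normal capacity gives 84 − 1 = 83. Deviates. ✗

No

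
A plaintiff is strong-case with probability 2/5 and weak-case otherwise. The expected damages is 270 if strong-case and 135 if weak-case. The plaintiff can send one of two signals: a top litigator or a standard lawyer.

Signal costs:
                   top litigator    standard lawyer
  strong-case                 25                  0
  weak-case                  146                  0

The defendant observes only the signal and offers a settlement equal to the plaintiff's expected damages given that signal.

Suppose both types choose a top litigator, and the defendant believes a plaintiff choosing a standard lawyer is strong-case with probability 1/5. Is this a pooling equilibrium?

At the pooled signal (top litigator) the defendant holds the prior 2/5 and pays 2/5·270 + 3/5·135 = 189. Off-path (standard lawyer) belief 1/5 gives 1/5·270 + 4/5·135 = 162.
Strong-case: top litigator gives 189 − 25 = 164; standard lawyer gives 162 − 0 = 162. Stays. ✓
Weak-case: top litigator gives 189 − 146 = 43; standard lawyer gives 162 − 0 = 162. Deviates. ✗

No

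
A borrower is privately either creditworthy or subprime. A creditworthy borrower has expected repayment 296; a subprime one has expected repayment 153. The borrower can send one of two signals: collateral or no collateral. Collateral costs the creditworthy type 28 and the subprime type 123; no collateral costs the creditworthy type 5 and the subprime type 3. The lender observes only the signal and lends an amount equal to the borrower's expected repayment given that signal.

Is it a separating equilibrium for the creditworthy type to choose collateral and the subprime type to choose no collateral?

Under separation the lender infers type exactly: collateral → creditworthy (pays 296), no collateral → subprime (pays 153).
Creditworthy: collateral gives 296 − 28 = 268; no collateral gives 153 − 5 = 148. No deviation. ✓
Subprime: no collateral gives 153 − 3 = 150; collateral gives 296 − 123 = 173. Would deviate. ✗

No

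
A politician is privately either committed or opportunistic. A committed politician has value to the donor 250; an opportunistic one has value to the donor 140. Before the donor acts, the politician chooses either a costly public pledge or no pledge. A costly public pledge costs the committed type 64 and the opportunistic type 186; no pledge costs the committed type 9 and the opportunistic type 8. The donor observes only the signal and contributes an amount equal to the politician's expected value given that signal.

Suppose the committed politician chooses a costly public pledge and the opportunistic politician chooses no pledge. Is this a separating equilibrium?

Yes

Under separation the donor infers type exactly: pledge → committed (pays 250), no pledge → opportunistic (pays 140).
Committed: pledge gives 250 − 64 = 186; no pledge gives 140 − 9 = 131. No deviation. ✓
Opportunistic: no pledge gives 140 − 8 = 132; pledge gives 250 − 186 = 64. No deviation. ✓
Neither type gains from mimicking the other.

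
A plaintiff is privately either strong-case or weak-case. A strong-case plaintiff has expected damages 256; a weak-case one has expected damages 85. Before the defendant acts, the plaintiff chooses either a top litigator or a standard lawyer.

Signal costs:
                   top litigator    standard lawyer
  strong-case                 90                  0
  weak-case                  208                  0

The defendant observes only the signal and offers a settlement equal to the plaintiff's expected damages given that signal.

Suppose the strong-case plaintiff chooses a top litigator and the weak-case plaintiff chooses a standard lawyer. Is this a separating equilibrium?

Yes

If types separate, top litigator earns payment 256 and standard lawyer earns 85.
Strong-case: top litigator gives 256 − 90 = 166; standard lawyer gives 85 − 0 = 85. No deviation. ✓
Weak-case: standard lawyer gives 85 − 0 = 85; top litigator gives 256 − 208 = 48. No deviation. ✓
Neither type gains from mimicking the other.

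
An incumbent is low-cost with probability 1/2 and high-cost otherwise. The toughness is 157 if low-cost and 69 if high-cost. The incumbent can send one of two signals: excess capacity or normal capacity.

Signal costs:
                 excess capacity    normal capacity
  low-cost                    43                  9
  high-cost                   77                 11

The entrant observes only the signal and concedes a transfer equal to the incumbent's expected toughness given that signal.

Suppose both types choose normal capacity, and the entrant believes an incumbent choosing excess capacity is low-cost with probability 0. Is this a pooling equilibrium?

Yes

At the pooled signal (normal capacity) the entrant holds the prior 1/2 and pays 1/2·157 + 1/2·69 = 113. Off-path (excess capacity) belief 0 gives 0·157 + 1·69 = 69.
Low-cost: normal capacity gives 113 − 9 = 104; excess capacity gives 69 − 43 = 26. Stays. ✓
High-cost: normal capacity gives 113 − 11 = 102; excess capacity gives 69 − 77 = -8. Stays. ✓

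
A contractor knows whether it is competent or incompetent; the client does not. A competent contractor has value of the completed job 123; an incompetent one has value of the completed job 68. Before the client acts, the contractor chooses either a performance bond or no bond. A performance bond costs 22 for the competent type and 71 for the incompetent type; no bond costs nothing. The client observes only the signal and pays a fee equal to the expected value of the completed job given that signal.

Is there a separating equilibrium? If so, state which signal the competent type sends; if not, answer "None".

bond

Try competent → bond, incompetent → no bond:
  If types separate, bond earns payment 123 and no bond earns 68.
  Competent: bond gives 123 − 22 = 101; no bond gives 68 − 0 = 68. No deviation. ✓
  Incompetent: no bond gives 68 − 0 = 68; bond gives 123 − 71 = 52. No deviation. ✓
Both hold — the competent type sends bond.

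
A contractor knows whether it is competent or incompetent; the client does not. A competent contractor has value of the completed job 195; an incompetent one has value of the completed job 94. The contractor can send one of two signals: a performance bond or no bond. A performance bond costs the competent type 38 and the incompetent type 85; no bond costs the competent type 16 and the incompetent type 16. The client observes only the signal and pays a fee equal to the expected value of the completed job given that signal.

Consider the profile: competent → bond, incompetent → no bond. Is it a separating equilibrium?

If types separate, bond earns payment 195 and no bond earns 94.
Competent: bond gives 195 − 38 = 157; no bond gives 94 − 16 = 78. No deviation. ✓
Incompetent: no bond gives 94 − 16 = 78; bond gives 195 − 85 = 110. Would deviate. ✗

No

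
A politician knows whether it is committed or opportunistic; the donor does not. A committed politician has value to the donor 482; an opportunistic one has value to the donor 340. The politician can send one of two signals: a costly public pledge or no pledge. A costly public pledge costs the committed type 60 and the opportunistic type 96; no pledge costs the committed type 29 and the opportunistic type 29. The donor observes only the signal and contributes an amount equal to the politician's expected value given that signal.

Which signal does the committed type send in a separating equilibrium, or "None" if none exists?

None

Try committed → pledge, opportunistic → no pledge:
  If types separate, pledge earns payment 482 and no pledge earns 340.
  Committed: pledge gives 482 − 60 = 422; no pledge gives 340 − 29 = 311. No deviation. ✓
  Opportunistic: no pledge gives 340 − 29 = 311; pledge gives 482 − 96 = 386. Would deviate. ✗
Try committed → no pledge, opportunistic → pledge:
  If types separate, no pledge earns payment 482 and pledge earns 340.
  Committed: no pledge gives 482 − 29 = 453; pledge gives 340 − 60 = 280. No deviation. ✓
  Opportunistic: pledge gives 340 − 96 = 244; no pledge gives 482 − 29 = 453. Would deviate. ✗
Neither assignment is incentive-compatible.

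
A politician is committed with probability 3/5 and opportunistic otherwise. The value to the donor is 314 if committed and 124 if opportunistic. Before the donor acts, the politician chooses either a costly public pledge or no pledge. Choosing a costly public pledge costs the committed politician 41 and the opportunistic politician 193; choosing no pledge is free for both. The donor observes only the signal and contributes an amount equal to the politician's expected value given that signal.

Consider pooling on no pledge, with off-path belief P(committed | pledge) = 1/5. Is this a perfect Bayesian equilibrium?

Yes

On the equilibrium path (no pledge) the donor holds the prior 3/5 and pays 3/5·314 + 2/5·124 = 238. Off-path (pledge) belief 1/5 gives 1/5·314 + 4/5·124 = 162.
Committed: no pledge gives 238 − 0 = 238; pledge gives 162 − 41 = 121. Stays. ✓
Opportunistic: no pledge gives 238 − 0 = 238; pledge gives 162 − 193 = -31. Stays. ✓
Beliefs are Bayes-consistent on-path and both types best-respond.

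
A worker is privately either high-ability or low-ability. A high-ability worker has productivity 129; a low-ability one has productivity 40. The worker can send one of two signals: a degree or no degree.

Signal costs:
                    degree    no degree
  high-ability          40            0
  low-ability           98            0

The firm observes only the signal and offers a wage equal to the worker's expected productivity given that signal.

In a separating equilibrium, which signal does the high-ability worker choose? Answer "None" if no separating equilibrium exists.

degree

Try high-ability → degree, low-ability → no degree:
  If types separate, degree earns payment 129 and no degree earns 40.
  High-ability: degree gives 129 − 40 = 89; no degree gives 40 − 0 = 40. No deviation. ✓
  Low-ability: no degree gives 40 − 0 = 40; degree gives 129 − 98 = 31. No deviation. ✓
Both hold — the high-ability type sends degree.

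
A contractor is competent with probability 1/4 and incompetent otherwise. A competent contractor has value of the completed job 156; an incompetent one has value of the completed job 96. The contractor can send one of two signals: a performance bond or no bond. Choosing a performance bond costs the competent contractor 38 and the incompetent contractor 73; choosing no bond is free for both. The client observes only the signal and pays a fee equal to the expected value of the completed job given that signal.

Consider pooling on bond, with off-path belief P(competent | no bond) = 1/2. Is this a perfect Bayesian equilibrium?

No

At the pooled signal (bond) the client holds the prior 1/4 and pays 1/4·156 + 3/4·96 = 111. Off-path (no bond) belief 1/2 gives 1/2·156 + 1/2·96 = 126.
Competent: bond gives 111 − 38 = 73; no bond gives 126 − 0 = 126. Deviates. ✗
Incompetent: bond gives 111 − 73 = 38; no bond gives 126 − 0 = 126. Deviates. ✗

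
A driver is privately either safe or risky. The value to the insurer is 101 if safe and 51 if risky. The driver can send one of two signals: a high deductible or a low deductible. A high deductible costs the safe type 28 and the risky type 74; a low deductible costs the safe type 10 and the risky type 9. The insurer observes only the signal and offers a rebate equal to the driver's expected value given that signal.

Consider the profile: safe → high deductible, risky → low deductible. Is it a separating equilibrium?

Under separation the insurer infers type exactly: high deductible → safe (pays 101), low deductible → risky (pays 51).
Safe: high deductible gives 101 − 28 = 73; low deductible gives 51 − 10 = 41. No deviation. ✓
Risky: low deductible gives 51 − 9 = 42; high deductible gives 101 − 74 = 27. No deviation. ✓
Both incentive constraints hold.

Yes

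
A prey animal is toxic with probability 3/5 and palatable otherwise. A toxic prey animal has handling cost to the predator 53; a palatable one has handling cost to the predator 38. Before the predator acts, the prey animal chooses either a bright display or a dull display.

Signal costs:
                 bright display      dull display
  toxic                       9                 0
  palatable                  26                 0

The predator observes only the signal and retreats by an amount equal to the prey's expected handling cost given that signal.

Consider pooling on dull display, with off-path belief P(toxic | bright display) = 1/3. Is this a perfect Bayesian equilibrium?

Yes

At the pooled signal (dull display) the predator holds the prior 3/5 and pays 3/5·53 + 2/5·38 = 47. Off-path (bright display) belief 1/3 gives 1/3·53 + 2/3·38 = 43.
Toxic: dull display gives 47 − 0 = 47; bright display gives 43 − 9 = 34. Stays. ✓
Palatable: dull display gives 47 − 0 = 47; bright display gives 43 − 26 = 17. Stays. ✓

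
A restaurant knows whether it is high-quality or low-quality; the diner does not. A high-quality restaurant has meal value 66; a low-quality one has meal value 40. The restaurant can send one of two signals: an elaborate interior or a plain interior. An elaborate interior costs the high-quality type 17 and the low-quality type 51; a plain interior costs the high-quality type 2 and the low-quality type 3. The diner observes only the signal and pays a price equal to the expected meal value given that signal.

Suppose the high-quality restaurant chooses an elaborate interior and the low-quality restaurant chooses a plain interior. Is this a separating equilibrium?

Under separation the diner infers type exactly: elaborate interior → high-quality (pays 66), plain interior → low-quality (pays 40).
High-quality: elaborate interior gives 66 − 17 = 49; plain interior gives 40 − 2 = 38. No deviation. ✓
Low-quality: plain interior gives 40 − 3 = 37; elaborate interior gives 66 − 51 = 15. No deviation. ✓
Neither type gains from mimicking the other.

Yes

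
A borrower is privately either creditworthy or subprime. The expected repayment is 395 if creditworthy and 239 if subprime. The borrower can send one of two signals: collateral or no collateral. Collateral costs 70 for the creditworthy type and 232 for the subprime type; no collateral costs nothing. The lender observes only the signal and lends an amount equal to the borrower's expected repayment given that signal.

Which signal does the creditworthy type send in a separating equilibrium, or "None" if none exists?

collateral

Try creditworthy → collateral, subprime → no collateral:
  If types separate, collateral earns payment 395 and no collateral earns 239.
  Creditworthy: collateral gives 395 − 70 = 325; no collateral gives 239 − 0 = 239. No deviation. ✓
  Subprime: no collateral gives 239 − 0 = 239; collateral gives 395 − 232 = 163. No deviation. ✓
Both hold — the creditworthy type sends collateral.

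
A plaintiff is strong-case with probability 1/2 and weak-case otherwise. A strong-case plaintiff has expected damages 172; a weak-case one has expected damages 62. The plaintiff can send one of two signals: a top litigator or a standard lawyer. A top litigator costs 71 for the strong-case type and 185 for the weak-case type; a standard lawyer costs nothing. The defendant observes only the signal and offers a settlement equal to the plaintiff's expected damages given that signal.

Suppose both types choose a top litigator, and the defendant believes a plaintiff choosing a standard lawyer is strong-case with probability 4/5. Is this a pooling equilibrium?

At the pooled signal (top litigator) the defendant holds the prior 1/2 and pays 1/2·172 + 1/2·62 = 117. Off-path (standard lawyer) belief 4/5 gives 4/5·172 + 1/5·62 = 150.
Strong-case: top litigator gives 117 − 71 = 46; standard lawyer gives 150 − 0 = 150. Deviates. ✗
Weak-case: top litigator gives 117 − 185 = -68; standard lawyer gives 150 − 0 = 150. Deviates. ✗

No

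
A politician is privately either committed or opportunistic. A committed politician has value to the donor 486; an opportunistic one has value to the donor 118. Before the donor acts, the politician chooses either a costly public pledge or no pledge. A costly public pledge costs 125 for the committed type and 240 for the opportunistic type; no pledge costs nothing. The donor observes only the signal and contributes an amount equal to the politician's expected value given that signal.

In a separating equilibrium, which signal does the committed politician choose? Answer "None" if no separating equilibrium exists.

None

Try committed → pledge, opportunistic → no pledge:
  If types separate, pledge earns payment 486 and no pledge earns 118.
  Committed: pledge gives 486 − 125 = 361; no pledge gives 118 − 0 = 118. No deviation. ✓
  Opportunistic: no pledge gives 118 − 0 = 118; pledge gives 486 − 240 = 246. Would deviate. ✗
Try committed → no pledge, opportunistic → pledge:
  If types separate, no pledge earns payment 486 and pledge earns 118.
  Committed: no pledge gives 486 − 0 = 486; pledge gives 118 − 125 = -7. No deviation. ✓
  Opportunistic: pledge gives 118 − 240 = -122; no pledge gives 486 − 0 = 486. Would deviate. ✗
Neither assignment is incentive-compatible.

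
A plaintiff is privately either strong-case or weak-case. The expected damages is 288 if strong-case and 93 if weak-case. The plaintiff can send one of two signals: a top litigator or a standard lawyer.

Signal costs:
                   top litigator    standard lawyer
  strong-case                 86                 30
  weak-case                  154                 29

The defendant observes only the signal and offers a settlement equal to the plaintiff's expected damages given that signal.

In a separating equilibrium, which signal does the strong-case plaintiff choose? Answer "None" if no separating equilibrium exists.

Try strong-case → top litigator, weak-case → standard lawyer:
  Under separation the defendant infers type exactly: top litigator → strong-case (pays 288), standard lawyer → weak-case (pays 93).
  Strong-case: top litigator gives 288 − 86 = 202; standard lawyer gives 93 − 30 = 63. No deviation. ✓
  Weak-case: standard lawyer gives 93 − 29 = 64; top litigator gives 288 − 154 = 134. Would deviate. ✗
Try strong-case → standard lawyer, weak-case → top litigator:
  Under separation the defendant infers type exactly: standard lawyer → strong-case (pays 288), top litigator → weak-case (pays 93).
  Strong-case: standard lawyer gives 288 − 30 = 258; top litigator gives 93 − 86 = 7. No deviation. ✓
  Weak-case: top litigator gives 93 − 154 = -61; standard lawyer gives 288 − 29 = 259. Would deviate. ✗
Neither assignment is incentive-compatible.

None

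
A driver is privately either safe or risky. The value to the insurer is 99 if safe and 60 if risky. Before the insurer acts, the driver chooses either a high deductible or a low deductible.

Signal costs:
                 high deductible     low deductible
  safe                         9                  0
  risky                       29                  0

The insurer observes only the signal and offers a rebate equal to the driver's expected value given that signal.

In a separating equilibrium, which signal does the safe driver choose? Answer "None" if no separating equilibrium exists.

Try safe → high deductible, risky → low deductible:
  If types separate, high deductible earns payment 99 and low deductible earns 60.
  Safe: high deductible gives 99 − 9 = 90; low deductible gives 60 − 0 = 60. No deviation. ✓
  Risky: low deductible gives 60 − 0 = 60; high deductible gives 99 − 29 = 70. Would deviate. ✗
Try safe → low deductible, risky → high deductible:
  If types separate, low deductible earns payment 99 and high deductible earns 60.
  Safe: low deductible gives 99 − 0 = 99; high deductible gives 60 − 9 = 51. No deviation. ✓
  Risky: high deductible gives 60 − 29 = 31; low deductible gives 99 − 0 = 99. Would deviate. ✗
Neither assignment is incentive-compatible.

None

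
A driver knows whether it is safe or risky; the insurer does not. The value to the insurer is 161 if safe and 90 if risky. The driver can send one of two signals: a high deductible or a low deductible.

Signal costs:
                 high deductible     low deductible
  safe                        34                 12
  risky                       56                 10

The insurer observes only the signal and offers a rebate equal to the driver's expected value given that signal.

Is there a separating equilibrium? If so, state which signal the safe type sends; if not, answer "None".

Try safe → high deductible, risky → low deductible:
  If types separate, high deductible earns payment 161 and low deductible earns 90.
  Safe: high deductible gives 161 − 34 = 127; low deductible gives 90 − 12 = 78. No deviation. ✓
  Risky: low deductible gives 90 − 10 = 80; high deductible gives 161 − 56 = 105. Would deviate. ✗
Try safe → low deductible, risky → high deductible:
  If types separate, low deductible earns payment 161 and high deductible earns 90.
  Safe: low deductible gives 161 − 12 = 149; high deductible gives 90 − 34 = 56. No deviation. ✓
  Risky: high deductible gives 90 − 56 = 34; low deductible gives 161 − 10 = 151. Would deviate. ✗
Neither assignment is incentive-compatible.

None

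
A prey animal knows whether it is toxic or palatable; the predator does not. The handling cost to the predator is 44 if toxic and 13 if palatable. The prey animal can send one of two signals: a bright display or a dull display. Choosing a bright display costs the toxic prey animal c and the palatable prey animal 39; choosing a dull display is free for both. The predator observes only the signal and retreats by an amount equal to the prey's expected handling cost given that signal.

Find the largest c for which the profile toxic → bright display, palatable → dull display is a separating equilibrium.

Under separation: bright display → toxic (pays 44); dull display → palatable (pays 13).
Palatable: 13 − 0 = 13 ≥ 44 − 39 = 5. Holds regardless of c. ✓
Toxic: 44 − c ≥ 13 − 0, so c ≤ 44 − 13 = 31.

31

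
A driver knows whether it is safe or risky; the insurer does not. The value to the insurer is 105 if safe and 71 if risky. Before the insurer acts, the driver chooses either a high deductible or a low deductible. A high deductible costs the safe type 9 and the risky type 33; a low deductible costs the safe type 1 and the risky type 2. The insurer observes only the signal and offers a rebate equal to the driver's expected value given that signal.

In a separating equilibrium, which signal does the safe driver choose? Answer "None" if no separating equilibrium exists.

None

Try safe → high deductible, risky → low deductible:
  Under separation the insurer infers type exactly: high deductible → safe (pays 105), low deductible → risky (pays 71).
  Safe: high deductible gives 105 − 9 = 96; low deductible gives 71 − 1 = 70. No deviation. ✓
  Risky: low deductible gives 71 − 2 = 69; high deductible gives 105 − 33 = 72. Would deviate. ✗
Try safe → low deductible, risky → high deductible:
  Under separation the insurer infers type exactly: low deductible → safe (pays 105), high deductible → risky (pays 71).
  Safe: low deductible gives 105 − 1 = 104; high deductible gives 71 − 9 = 62. No deviation. ✓
  Risky: high deductible gives 71 − 33 = 38; low deductible gives 105 − 2 = 103. Would deviate. ✗
Neither assignment is incentive-compatible.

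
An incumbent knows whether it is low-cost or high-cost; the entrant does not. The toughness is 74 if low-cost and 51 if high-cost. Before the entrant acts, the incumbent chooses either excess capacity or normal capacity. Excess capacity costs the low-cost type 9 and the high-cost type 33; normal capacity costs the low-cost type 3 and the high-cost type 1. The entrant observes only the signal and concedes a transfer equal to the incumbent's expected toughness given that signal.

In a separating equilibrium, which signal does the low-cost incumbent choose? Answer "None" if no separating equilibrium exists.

excess capacity

Try low-cost → excess capacity, high-cost → normal capacity:
  If types separate, excess capacity earns payment 74 and normal capacity earns 51.
  Low-cost: excess capacity gives 74 − 9 = 65; normal capacity gives 51 − 3 = 48. No deviation. ✓
  High-cost: normal capacity gives 51 − 1 = 50; excess capacity gives 74 − 33 = 41. No deviation. ✓
Both hold — the low-cost type sends excess capacity.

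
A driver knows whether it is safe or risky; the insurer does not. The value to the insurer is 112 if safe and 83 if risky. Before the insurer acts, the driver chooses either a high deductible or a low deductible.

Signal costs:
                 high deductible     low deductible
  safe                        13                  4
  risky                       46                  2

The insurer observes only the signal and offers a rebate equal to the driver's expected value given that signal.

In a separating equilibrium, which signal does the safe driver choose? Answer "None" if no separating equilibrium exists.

Try safe → high deductible, risky → low deductible:
  Under separation the insurer infers type exactly: high deductible → safe (pays 112), low deductible → risky (pays 83).
  Safe: high deductible gives 112 − 13 = 99; low deductible gives 83 − 4 = 79. No deviation. ✓
  Risky: low deductible gives 83 − 2 = 81; high deductible gives 112 − 46 = 66. No deviation. ✓
Both hold — the safe type sends high deductible.

high deductible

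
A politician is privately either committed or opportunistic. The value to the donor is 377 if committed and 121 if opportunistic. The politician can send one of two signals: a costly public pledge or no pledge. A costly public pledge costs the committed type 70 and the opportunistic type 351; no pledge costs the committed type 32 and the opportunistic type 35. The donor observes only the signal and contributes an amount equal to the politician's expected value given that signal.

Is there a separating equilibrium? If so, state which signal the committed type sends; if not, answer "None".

Try committed → pledge, opportunistic → no pledge:
  If types separate, pledge earns payment 377 and no pledge earns 121.
  Committed: pledge gives 377 − 70 = 307; no pledge gives 121 − 32 = 89. No deviation. ✓
  Opportunistic: no pledge gives 121 − 35 = 86; pledge gives 377 − 351 = 26. No deviation. ✓
Both hold — the committed type sends pledge.

pledge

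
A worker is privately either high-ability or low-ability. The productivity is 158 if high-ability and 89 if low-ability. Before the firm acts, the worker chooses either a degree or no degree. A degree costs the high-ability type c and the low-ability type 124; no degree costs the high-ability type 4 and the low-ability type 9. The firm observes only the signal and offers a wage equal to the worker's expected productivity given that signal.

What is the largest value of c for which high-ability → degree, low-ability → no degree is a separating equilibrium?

Under separation: degree → high-ability (pays 158); no degree → low-ability (pays 89).
Low-ability: 89 − 9 = 80 ≥ 158 − 124 = 34. Holds regardless of c. ✓
High-ability: 158 − c ≥ 89 − 4, so c ≤ 158 − 85 = 73.

73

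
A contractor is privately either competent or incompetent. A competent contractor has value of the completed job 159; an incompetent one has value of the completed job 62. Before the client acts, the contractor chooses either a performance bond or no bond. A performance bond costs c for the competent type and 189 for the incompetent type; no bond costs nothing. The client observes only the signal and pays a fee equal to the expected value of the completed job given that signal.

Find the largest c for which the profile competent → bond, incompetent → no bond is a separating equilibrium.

Under separation: bond → competent (pays 159); no bond → incompetent (pays 62).
Incompetent: 62 − 0 = 62 ≥ 159 − 189 = -30. Holds regardless of c. ✓
Competent: 159 − c ≥ 62 − 0, so c ≤ 159 − 62 = 97.

97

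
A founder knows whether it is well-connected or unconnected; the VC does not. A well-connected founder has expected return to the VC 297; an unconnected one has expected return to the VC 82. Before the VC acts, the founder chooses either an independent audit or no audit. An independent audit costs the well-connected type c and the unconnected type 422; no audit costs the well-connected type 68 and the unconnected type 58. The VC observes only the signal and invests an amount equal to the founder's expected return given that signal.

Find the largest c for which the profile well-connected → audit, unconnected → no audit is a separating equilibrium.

283

Under separation: audit → well-connected (pays 297); no audit → unconnected (pays 82).
Unconnected: 82 − 58 = 24 ≥ 297 − 422 = -125. Holds regardless of c. ✓
Well-connected: 297 − c ≥ 82 − 68, so c ≤ 297 − 14 = 283.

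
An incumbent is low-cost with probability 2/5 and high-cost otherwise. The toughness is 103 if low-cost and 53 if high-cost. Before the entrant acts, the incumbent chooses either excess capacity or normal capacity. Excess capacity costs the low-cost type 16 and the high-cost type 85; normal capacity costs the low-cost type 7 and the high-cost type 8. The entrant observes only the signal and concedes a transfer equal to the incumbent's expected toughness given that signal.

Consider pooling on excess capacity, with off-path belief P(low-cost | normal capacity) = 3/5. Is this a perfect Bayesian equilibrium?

No

On the equilibrium path (excess capacity) the entrant holds the prior 2/5 and pays 2/5·103 + 3/5·53 = 73. Off-path (normal capacity) belief 3/5 gives 3/5·103 + 2/5·53 = 83.
Low-cost: excess capacity gives 73 − 16 = 57; normal capacity gives 83 − 7 = 76. Deviates. ✗
High-cost: excess capacity gives 73 − 85 = -12; normal capacity gives 83 − 8 = 75. Deviates. ✗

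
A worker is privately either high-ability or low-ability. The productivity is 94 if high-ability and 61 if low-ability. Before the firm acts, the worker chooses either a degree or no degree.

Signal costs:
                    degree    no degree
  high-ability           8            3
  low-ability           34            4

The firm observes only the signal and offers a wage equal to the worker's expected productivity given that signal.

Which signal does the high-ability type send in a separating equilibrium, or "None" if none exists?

None

Try high-ability → degree, low-ability → no degree:
  Under separation the firm infers type exactly: degree → high-ability (pays 94), no degree → low-ability (pays 61).
  High-ability: degree gives 94 − 8 = 86; no degree gives 61 − 3 = 58. No deviation. ✓
  Low-ability: no degree gives 61 − 4 = 57; degree gives 94 − 34 = 60. Would deviate. ✗
Try high-ability → no degree, low-ability → degree:
  Under separation the firm infers type exactly: no degree → high-ability (pays 94), degree → low-ability (pays 61).
  High-ability: no degree gives 94 − 3 = 91; degree gives 61 − 8 = 53. No deviation. ✓
  Low-ability: degree gives 61 − 34 = 27; no degree gives 94 − 4 = 90. Would deviate. ✗
Neither assignment is incentive-compatible.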